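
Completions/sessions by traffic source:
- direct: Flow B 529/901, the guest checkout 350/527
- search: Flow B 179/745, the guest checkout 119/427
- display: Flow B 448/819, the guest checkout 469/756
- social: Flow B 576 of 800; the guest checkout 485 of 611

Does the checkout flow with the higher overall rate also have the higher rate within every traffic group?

Direct: Flow B 529/901 = 58.7%, the guest checkout 350/527 = 66.4% → the guest checkout
Search: Flow B 179/745 = 24.0%, the guest checkout 119/427 = 27.9% → the guest checkout
Display: Flow B 448/819 = 54.7%, the guest checkout 469/756 = 62.0% → the guest checkout
Social: Flow B 576/800 = 72.0%, the guest checkout 485/611 = 79.4% → the guest checkout
Overall: Flow B 1732/3265 = 53.0%, the guest checkout 1423/2321 = 61.3% → the guest checkout
The guest checkout wins overall and in every traffic group — no reversal.

Yes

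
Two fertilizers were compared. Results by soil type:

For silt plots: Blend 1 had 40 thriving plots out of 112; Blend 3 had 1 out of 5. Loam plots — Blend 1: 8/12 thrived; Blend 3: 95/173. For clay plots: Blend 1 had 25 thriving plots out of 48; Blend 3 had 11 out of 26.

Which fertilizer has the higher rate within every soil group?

Blend 1

Silt: Blend 1 40/112 = 35.7%, Blend 3 1/5 = 20.0% → Blend 1
Loam: Blend 1 8/12 = 66.7%, Blend 3 95/173 = 54.9% → Blend 1
Clay: Blend 1 25/48 = 52.1%, Blend 3 11/26 = 42.3% → Blend 1
Blend 1 has the higher rate in all 3 groups.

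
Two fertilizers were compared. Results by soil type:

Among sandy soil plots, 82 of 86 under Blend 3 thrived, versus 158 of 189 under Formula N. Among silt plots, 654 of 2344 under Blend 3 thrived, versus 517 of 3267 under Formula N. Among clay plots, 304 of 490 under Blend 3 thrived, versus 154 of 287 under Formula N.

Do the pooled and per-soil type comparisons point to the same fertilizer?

Yes

Sandy soil: Blend 3 82/86 = 95.3%, Formula N 158/189 = 83.6% → Blend 3
Silt: Blend 3 654/2344 = 27.9%, Formula N 517/3267 = 15.8% → Blend 3
Clay: Blend 3 304/490 = 62.0%, Formula N 154/287 = 53.7% → Blend 3
Overall: Blend 3 1040/2920 = 35.6%, Formula N 829/3743 = 22.1% → Blend 3
Blend 3 wins overall and in every soil group — no reversal.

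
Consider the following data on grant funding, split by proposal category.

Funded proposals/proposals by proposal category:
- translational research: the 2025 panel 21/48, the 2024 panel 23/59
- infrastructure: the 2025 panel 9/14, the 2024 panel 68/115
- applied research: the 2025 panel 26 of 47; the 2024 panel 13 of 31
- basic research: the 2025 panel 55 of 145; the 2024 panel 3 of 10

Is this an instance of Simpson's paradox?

Yes

Translational research: the 2025 panel 21/48 = 43.8%, the 2024 panel 23/59 = 39.0% → the 2025 panel
Infrastructure: the 2025 panel 9/14 = 64.3%, the 2024 panel 68/115 = 59.1% → the 2025 panel
Applied research: the 2025 panel 26/47 = 55.3%, the 2024 panel 13/31 = 41.9% → the 2025 panel
Basic research: the 2025 panel 55/145 = 37.9%, the 2024 panel 3/10 = 30.0% → the 2025 panel
Overall: the 2025 panel 111/254 = 43.7%, the 2024 panel 107/215 = 49.8% → the 2024 panel
The 2025 panel wins each proposal group but the 2024 panel wins overall — the comparison reverses. The 2025 panel's proposals skew toward basic research, which has a lower base rate.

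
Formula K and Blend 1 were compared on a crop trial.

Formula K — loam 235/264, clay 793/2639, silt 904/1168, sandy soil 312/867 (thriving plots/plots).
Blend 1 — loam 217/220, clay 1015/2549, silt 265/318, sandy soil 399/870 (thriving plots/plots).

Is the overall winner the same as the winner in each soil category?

Loam: Formula K 235/264 = 89.0%, Blend 1 217/220 = 98.6% → Blend 1
Clay: Formula K 793/2639 = 30.0%, Blend 1 1015/2549 = 39.8% → Blend 1
Silt: Formula K 904/1168 = 77.4%, Blend 1 265/318 = 83.3% → Blend 1
Sandy soil: Formula K 312/867 = 36.0%, Blend 1 399/870 = 45.9% → Blend 1
Overall: Formula K 2244/4938 = 45.4%, Blend 1 1896/3957 = 47.9% → Blend 1
Blend 1 wins overall and in every soil group — no reversal.

Yes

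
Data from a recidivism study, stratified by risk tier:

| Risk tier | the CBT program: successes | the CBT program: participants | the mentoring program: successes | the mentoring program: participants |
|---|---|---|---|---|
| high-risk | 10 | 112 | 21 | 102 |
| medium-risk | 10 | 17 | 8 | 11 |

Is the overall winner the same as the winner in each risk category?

Yes

High-risk: the CBT program 10/112 = 8.9%, the mentoring program 21/102 = 20.6% → the mentoring program
Medium-risk: the CBT program 10/17 = 58.8%, the mentoring program 8/11 = 72.7% → the mentoring program
Overall: the CBT program 20/129 = 15.5%, the mentoring program 29/113 = 25.7% → the mentoring program
The mentoring program wins overall and in every risk group — no reversal.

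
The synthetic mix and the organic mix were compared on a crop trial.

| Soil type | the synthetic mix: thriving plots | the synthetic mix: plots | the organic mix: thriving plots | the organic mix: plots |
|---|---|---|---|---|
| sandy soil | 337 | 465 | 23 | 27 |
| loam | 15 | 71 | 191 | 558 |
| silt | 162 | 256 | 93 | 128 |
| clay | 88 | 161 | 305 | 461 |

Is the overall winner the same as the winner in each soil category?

Sandy soil: the synthetic mix 337/465 = 72.5%, the organic mix 23/27 = 85.2% → the organic mix
Loam: the synthetic mix 15/71 = 21.1%, the organic mix 191/558 = 34.2% → the organic mix
Silt: the synthetic mix 162/256 = 63.3%, the organic mix 93/128 = 72.7% → the organic mix
Clay: the synthetic mix 88/161 = 54.7%, the organic mix 305/461 = 66.2% → the organic mix
Overall: the synthetic mix 602/953 = 63.2%, the organic mix 612/1174 = 52.1% → the synthetic mix
The organic mix wins each soil group but the synthetic mix wins overall — the comparison reverses. The organic mix's plots skew toward loam, which has a lower base rate.

No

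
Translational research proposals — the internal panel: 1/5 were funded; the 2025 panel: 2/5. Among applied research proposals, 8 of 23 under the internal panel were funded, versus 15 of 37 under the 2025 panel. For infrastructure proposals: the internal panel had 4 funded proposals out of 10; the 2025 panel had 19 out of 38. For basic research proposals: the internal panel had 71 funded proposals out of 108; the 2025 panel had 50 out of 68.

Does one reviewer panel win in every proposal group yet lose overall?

Translational research: the internal panel 1/5 = 20.0%, the 2025 panel 2/5 = 40.0% → the 2025 panel
Applied research: the internal panel 8/23 = 34.8%, the 2025 panel 15/37 = 40.5% → the 2025 panel
Infrastructure: the internal panel 4/10 = 40.0%, the 2025 panel 19/38 = 50.0% → the 2025 panel
Basic research: the internal panel 71/108 = 65.7%, the 2025 panel 50/68 = 73.5% → the 2025 panel
Overall: the internal panel 84/146 = 57.5%, the 2025 panel 86/148 = 58.1% → the 2025 panel
The 2025 panel wins overall and in every proposal group — no reversal.

No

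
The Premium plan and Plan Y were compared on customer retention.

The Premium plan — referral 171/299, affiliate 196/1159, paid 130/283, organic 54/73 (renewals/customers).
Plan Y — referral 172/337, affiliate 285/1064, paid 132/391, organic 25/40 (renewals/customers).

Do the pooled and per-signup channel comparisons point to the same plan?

No

Referral: the Premium plan 171/299 = 57.2%, Plan Y 172/337 = 51.0% → the Premium plan
Affiliate: the Premium plan 196/1159 = 16.9%, Plan Y 285/1064 = 26.8% → Plan Y
Paid: the Premium plan 130/283 = 45.9%, Plan Y 132/391 = 33.8% → the Premium plan
Organic: the Premium plan 54/73 = 74.0%, Plan Y 25/40 = 62.5% → the Premium plan
Overall: the Premium plan 551/1814 = 30.4%, Plan Y 614/1832 = 33.5% → Plan Y
Neither sweeps: the Premium plan wins 3 of 4 groups, Plan Y wins 1. Plan Y wins overall but not every group — no Simpson reversal.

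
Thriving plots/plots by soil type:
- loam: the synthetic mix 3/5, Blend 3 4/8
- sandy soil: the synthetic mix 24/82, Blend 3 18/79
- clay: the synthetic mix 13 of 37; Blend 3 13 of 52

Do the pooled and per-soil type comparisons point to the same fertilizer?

Loam: the synthetic mix 3/5 = 60.0%, Blend 3 4/8 = 50.0% → the synthetic mix
Sandy soil: the synthetic mix 24/82 = 29.3%, Blend 3 18/79 = 22.8% → the synthetic mix
Clay: the synthetic mix 13/37 = 35.1%, Blend 3 13/52 = 25.0% → the synthetic mix
Overall: the synthetic mix 40/124 = 32.3%, Blend 3 35/139 = 25.2% → the synthetic mix
The synthetic mix wins overall and in every soil group — no reversal.

Yes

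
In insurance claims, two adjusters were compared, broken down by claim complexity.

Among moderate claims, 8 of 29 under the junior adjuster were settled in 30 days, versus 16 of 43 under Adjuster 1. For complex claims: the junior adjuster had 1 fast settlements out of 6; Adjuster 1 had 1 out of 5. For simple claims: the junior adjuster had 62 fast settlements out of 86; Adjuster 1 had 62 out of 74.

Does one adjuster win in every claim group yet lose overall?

Moderate: the junior adjuster 8/29 = 27.6%, Adjuster 1 16/43 = 37.2% → Adjuster 1
Complex: the junior adjuster 1/6 = 16.7%, Adjuster 1 1/5 = 20.0% → Adjuster 1
Simple: the junior adjuster 62/86 = 72.1%, Adjuster 1 62/74 = 83.8% → Adjuster 1
Overall: the junior adjuster 71/121 = 58.7%, Adjuster 1 79/122 = 64.8% → Adjuster 1
Adjuster 1 wins overall and in every claim group — no reversal.

No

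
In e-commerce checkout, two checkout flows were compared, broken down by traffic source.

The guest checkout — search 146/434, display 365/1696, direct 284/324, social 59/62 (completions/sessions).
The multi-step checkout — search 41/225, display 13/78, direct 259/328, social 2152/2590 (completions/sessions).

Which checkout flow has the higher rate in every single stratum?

the guest checkout

Search: the guest checkout 146/434 = 33.6%, the multi-step checkout 41/225 = 18.2% → the guest checkout
Display: the guest checkout 365/1696 = 21.5%, the multi-step checkout 13/78 = 16.7% → the guest checkout
Direct: the guest checkout 284/324 = 87.7%, the multi-step checkout 259/328 = 79.0% → the guest checkout
Social: the guest checkout 59/62 = 95.2%, the multi-step checkout 2152/2590 = 83.1% → the guest checkout
The guest checkout has the higher rate in all 4 groups.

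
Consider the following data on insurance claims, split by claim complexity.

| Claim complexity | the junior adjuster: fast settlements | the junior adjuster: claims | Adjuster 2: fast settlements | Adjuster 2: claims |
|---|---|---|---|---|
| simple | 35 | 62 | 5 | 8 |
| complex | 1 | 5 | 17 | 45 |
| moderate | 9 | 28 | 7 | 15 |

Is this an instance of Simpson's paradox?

Simple: the junior adjuster 35/62 = 56.5%, Adjuster 2 5/8 = 62.5% → Adjuster 2
Complex: the junior adjuster 1/5 = 20.0%, Adjuster 2 17/45 = 37.8% → Adjuster 2
Moderate: the junior adjuster 9/28 = 32.1%, Adjuster 2 7/15 = 46.7% → Adjuster 2
Overall: the junior adjuster 45/95 = 47.4%, Adjuster 2 29/68 = 42.6% → the junior adjuster
Adjuster 2 wins each claim group but the junior adjuster wins overall — the comparison reverses. Adjuster 2's claims skew toward complex, which has a lower base rate.

Yes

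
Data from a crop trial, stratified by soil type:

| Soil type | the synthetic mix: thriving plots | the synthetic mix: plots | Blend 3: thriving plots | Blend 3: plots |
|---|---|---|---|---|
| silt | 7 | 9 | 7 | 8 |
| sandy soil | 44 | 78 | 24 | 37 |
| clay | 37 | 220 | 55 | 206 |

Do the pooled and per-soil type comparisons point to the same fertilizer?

Silt: the synthetic mix 7/9 = 77.8%, Blend 3 7/8 = 87.5% → Blend 3
Sandy soil: the synthetic mix 44/78 = 56.4%, Blend 3 24/37 = 64.9% → Blend 3
Clay: the synthetic mix 37/220 = 16.8%, Blend 3 55/206 = 26.7% → Blend 3
Overall: the synthetic mix 88/307 = 28.7%, Blend 3 86/251 = 34.3% → Blend 3
Blend 3 wins overall and in every soil group — no reversal.

Yes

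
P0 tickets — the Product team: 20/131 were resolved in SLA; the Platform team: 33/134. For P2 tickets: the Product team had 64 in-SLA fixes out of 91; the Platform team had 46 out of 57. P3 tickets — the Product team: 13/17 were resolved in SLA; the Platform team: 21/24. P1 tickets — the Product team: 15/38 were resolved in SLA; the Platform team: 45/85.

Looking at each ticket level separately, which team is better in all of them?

the Platform team

P0: the Product team 20/131 = 15.3%, the Platform team 33/134 = 24.6% → the Platform team
P2: the Product team 64/91 = 70.3%, the Platform team 46/57 = 80.7% → the Platform team
P3: the Product team 13/17 = 76.5%, the Platform team 21/24 = 87.5% → the Platform team
P1: the Product team 15/38 = 39.5%, the Platform team 45/85 = 52.9% → the Platform team
The Platform team has the higher rate in all 4 groups.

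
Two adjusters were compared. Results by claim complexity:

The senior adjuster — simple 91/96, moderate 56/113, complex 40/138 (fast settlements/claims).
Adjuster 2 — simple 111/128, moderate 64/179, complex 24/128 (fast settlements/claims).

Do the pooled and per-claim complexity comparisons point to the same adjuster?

Yes

Simple: the senior adjuster 91/96 = 94.8%, Adjuster 2 111/128 = 86.7% → the senior adjuster
Moderate: the senior adjuster 56/113 = 49.6%, Adjuster 2 64/179 = 35.8% → the senior adjuster
Complex: the senior adjuster 40/138 = 29.0%, Adjuster 2 24/128 = 18.8% → the senior adjuster
Overall: the senior adjuster 187/347 = 53.9%, Adjuster 2 199/435 = 45.7% → the senior adjuster
The senior adjuster wins overall and in every claim group — no reversal.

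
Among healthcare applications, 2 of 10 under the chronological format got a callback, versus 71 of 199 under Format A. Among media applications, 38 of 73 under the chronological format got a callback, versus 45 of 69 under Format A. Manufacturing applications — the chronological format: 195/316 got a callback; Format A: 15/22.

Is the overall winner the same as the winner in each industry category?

Healthcare: the chronological format 2/10 = 20.0%, Format A 71/199 = 35.7% → Format A
Media: the chronological format 38/73 = 52.1%, Format A 45/69 = 65.2% → Format A
Manufacturing: the chronological format 195/316 = 61.7%, Format A 15/22 = 68.2% → Format A
Overall: the chronological format 235/399 = 58.9%, Format A 131/290 = 45.2% → the chronological format
Format A wins each industry group but the chronological format wins overall — the comparison reverses. Format A's applications skew toward healthcare, which has a lower base rate.

No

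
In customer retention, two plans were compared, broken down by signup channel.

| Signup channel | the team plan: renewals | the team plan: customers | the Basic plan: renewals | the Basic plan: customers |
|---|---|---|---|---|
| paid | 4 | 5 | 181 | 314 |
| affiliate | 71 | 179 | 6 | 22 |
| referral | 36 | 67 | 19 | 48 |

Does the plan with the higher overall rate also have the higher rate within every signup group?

No

Paid: the team plan 4/5 = 80.0%, the Basic plan 181/314 = 57.6% → the team plan
Affiliate: the team plan 71/179 = 39.7%, the Basic plan 6/22 = 27.3% → the team plan
Referral: the team plan 36/67 = 53.7%, the Basic plan 19/48 = 39.6% → the team plan
Overall: the team plan 111/251 = 44.2%, the Basic plan 206/384 = 53.6% → the Basic plan
The team plan wins each signup group but the Basic plan wins overall — the comparison reverses. The team plan's customers skew toward affiliate, which has a lower base rate.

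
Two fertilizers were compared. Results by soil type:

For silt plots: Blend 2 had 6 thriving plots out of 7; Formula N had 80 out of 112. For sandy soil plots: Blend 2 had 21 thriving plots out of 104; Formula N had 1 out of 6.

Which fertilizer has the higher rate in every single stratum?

Silt: Blend 2 6/7 = 85.7%, Formula N 80/112 = 71.4% → Blend 2
Sandy soil: Blend 2 21/104 = 20.2%, Formula N 1/6 = 16.7% → Blend 2
Blend 2 has the higher rate in both groups.

Blend 2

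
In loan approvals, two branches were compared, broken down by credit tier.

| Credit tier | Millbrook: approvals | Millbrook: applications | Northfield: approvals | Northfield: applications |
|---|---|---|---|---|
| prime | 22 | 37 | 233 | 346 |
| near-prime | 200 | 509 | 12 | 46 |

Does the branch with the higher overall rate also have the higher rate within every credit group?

Prime: Millbrook 22/37 = 59.5%, Northfield 233/346 = 67.3% → Northfield
Near-prime: Millbrook 200/509 = 39.3%, Northfield 12/46 = 26.1% → Millbrook
Overall: Millbrook 222/546 = 40.7%, Northfield 245/392 = 62.5% → Northfield
Neither sweeps: Millbrook wins 1 of 2 groups, Northfield wins 1. Northfield wins overall but not every group — no Simpson reversal.

No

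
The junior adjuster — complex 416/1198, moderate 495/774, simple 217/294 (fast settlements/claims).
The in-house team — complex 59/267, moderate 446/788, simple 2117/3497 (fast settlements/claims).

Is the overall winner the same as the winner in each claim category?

No

Complex: the junior adjuster 416/1198 = 34.7%, the in-house team 59/267 = 22.1% → the junior adjuster
Moderate: the junior adjuster 495/774 = 64.0%, the in-house team 446/788 = 56.6% → the junior adjuster
Simple: the junior adjuster 217/294 = 73.8%, the in-house team 2117/3497 = 60.5% → the junior adjuster
Overall: the junior adjuster 1128/2266 = 49.8%, the in-house team 2622/4552 = 57.6% → the in-house team
The junior adjuster wins each claim group but the in-house team wins overall — the comparison reverses. The junior adjuster's claims skew toward complex, which has a lower base rate.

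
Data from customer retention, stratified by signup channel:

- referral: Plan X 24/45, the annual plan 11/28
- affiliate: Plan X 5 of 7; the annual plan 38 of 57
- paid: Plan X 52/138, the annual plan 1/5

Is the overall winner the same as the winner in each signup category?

Referral: Plan X 24/45 = 53.3%, the annual plan 11/28 = 39.3% → Plan X
Affiliate: Plan X 5/7 = 71.4%, the annual plan 38/57 = 66.7% → Plan X
Paid: Plan X 52/138 = 37.7%, the annual plan 1/5 = 20.0% → Plan X
Overall: Plan X 81/190 = 42.6%, the annual plan 50/90 = 55.6% → the annual plan
Plan X wins each signup group but the annual plan wins overall — the comparison reverses. Plan X's customers skew toward paid, which has a lower base rate.

No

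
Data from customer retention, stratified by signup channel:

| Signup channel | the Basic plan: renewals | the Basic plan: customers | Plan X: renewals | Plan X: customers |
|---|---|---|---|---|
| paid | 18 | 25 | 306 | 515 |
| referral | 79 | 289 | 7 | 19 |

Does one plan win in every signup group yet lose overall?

Paid: the Basic plan 18/25 = 72.0%, Plan X 306/515 = 59.4% → the Basic plan
Referral: the Basic plan 79/289 = 27.3%, Plan X 7/19 = 36.8% → Plan X
Overall: the Basic plan 97/314 = 30.9%, Plan X 313/534 = 58.6% → Plan X
Neither sweeps: the Basic plan wins 1 of 2 groups, Plan X wins 1. Plan X wins overall but not every group — no Simpson reversal.

No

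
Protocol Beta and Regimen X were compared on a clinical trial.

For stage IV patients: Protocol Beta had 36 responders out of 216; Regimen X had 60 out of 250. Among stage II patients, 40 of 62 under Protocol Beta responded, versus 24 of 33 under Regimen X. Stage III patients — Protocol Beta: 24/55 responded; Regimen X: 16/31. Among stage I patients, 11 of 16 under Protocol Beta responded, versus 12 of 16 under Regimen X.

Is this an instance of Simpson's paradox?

Stage IV: Protocol Beta 36/216 = 16.7%, Regimen X 60/250 = 24.0% → Regimen X
Stage II: Protocol Beta 40/62 = 64.5%, Regimen X 24/33 = 72.7% → Regimen X
Stage III: Protocol Beta 24/55 = 43.6%, Regimen X 16/31 = 51.6% → Regimen X
Stage I: Protocol Beta 11/16 = 68.8%, Regimen X 12/16 = 75.0% → Regimen X
Overall: Protocol Beta 111/349 = 31.8%, Regimen X 112/330 = 33.9% → Regimen X
Regimen X wins overall and in every disease group — no reversal.

No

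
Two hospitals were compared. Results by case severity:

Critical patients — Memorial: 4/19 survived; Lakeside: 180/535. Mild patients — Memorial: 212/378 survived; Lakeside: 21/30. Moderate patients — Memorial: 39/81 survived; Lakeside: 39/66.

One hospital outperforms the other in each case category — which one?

Critical: Memorial 4/19 = 21.1%, Lakeside 180/535 = 33.6% → Lakeside
Mild: Memorial 212/378 = 56.1%, Lakeside 21/30 = 70.0% → Lakeside
Moderate: Memorial 39/81 = 48.1%, Lakeside 39/66 = 59.1% → Lakeside
Lakeside has the higher rate in all 3 groups.

Lakeside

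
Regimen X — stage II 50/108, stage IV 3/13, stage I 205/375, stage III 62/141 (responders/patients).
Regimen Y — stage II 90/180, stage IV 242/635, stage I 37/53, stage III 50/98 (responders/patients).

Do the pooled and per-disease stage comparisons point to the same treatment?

No

Stage II: Regimen X 50/108 = 46.3%, Regimen Y 90/180 = 50.0% → Regimen Y
Stage IV: Regimen X 3/13 = 23.1%, Regimen Y 242/635 = 38.1% → Regimen Y
Stage I: Regimen X 205/375 = 54.7%, Regimen Y 37/53 = 69.8% → Regimen Y
Stage III: Regimen X 62/141 = 44.0%, Regimen Y 50/98 = 51.0% → Regimen Y
Overall: Regimen X 320/637 = 50.2%, Regimen Y 419/966 = 43.4% → Regimen X
Regimen Y wins each disease group but Regimen X wins overall — the comparison reverses. Regimen Y's patients skew toward stage IV, which has a lower base rate.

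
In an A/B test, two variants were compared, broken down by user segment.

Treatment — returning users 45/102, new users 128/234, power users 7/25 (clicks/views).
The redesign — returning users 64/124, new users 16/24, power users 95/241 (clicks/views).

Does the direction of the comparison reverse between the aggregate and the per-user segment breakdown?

Yes

Returning users: Treatment 45/102 = 44.1%, the redesign 64/124 = 51.6% → the redesign
New users: Treatment 128/234 = 54.7%, the redesign 16/24 = 66.7% → the redesign
Power users: Treatment 7/25 = 28.0%, the redesign 95/241 = 39.4% → the redesign
Overall: Treatment 180/361 = 49.9%, the redesign 175/389 = 45.0% → Treatment
The redesign wins each user group but Treatment wins overall — the comparison reverses. The redesign's views skew toward power users, which has a lower base rate.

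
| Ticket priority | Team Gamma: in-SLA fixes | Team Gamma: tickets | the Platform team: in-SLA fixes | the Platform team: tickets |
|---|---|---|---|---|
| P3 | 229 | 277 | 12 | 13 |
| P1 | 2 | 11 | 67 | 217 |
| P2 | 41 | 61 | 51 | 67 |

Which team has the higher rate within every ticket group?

P3: Team Gamma 229/277 = 82.7%, the Platform team 12/13 = 92.3% → the Platform team
P1: Team Gamma 2/11 = 18.2%, the Platform team 67/217 = 30.9% → the Platform team
P2: Team Gamma 41/61 = 67.2%, the Platform team 51/67 = 76.1% → the Platform team
The Platform team has the higher rate in all 3 groups.

the Platform team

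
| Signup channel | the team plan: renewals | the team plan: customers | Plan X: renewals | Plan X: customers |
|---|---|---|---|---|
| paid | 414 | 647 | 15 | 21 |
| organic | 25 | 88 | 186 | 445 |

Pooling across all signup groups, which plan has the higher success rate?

the team plan

Paid: the team plan 414/647 = 64.0%, Plan X 15/21 = 71.4% → Plan X
Organic: the team plan 25/88 = 28.4%, Plan X 186/445 = 41.8% → Plan X
Overall: the team plan 439/735 = 59.7%, Plan X 201/466 = 43.1% → the team plan
(Plan X wins every signup group but the team plan wins overall — Plan X's customers skew toward the low-rate organic group.)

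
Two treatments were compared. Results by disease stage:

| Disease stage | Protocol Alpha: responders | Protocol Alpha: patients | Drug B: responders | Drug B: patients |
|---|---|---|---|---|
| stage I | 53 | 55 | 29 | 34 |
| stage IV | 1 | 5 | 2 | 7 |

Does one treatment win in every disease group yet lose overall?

Stage I: Protocol Alpha 53/55 = 96.4%, Drug B 29/34 = 85.3% → Protocol Alpha
Stage IV: Protocol Alpha 1/5 = 20.0%, Drug B 2/7 = 28.6% → Drug B
Overall: Protocol Alpha 54/60 = 90.0%, Drug B 31/41 = 75.6% → Protocol Alpha
Neither sweeps: Protocol Alpha wins 1 of 2 groups, Drug B wins 1. Protocol Alpha wins overall but not every group — no Simpson reversal.

No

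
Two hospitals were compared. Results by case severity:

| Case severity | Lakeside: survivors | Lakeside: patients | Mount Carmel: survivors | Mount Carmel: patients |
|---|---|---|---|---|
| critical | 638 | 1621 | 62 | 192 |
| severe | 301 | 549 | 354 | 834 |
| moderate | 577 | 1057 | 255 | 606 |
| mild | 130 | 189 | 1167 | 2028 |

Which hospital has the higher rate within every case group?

Lakeside

Critical: Lakeside 638/1621 = 39.4%, Mount Carmel 62/192 = 32.3% → Lakeside
Severe: Lakeside 301/549 = 54.8%, Mount Carmel 354/834 = 42.4% → Lakeside
Moderate: Lakeside 577/1057 = 54.6%, Mount Carmel 255/606 = 42.1% → Lakeside
Mild: Lakeside 130/189 = 68.8%, Mount Carmel 1167/2028 = 57.5% → Lakeside
Lakeside has the higher rate in all 4 groups.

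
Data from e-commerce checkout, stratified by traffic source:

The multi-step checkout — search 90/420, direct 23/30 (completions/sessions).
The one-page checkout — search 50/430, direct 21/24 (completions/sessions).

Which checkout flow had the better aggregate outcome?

the multi-step checkout

Search: the multi-step checkout 90/420 = 21.4%, the one-page checkout 50/430 = 11.6% → the multi-step checkout
Direct: the multi-step checkout 23/30 = 76.7%, the one-page checkout 21/24 = 87.5% → the one-page checkout
Overall: the multi-step checkout 113/450 = 25.1%, the one-page checkout 71/454 = 15.6% → the multi-step checkout
(Neither sweeps every traffic group, but the multi-step checkout has the higher pooled rate.)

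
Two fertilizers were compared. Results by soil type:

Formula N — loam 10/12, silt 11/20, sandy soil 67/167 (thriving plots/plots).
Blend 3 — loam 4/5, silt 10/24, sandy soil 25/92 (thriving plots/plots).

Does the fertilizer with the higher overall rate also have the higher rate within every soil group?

Yes

Loam: Formula N 10/12 = 83.3%, Blend 3 4/5 = 80.0% → Formula N
Silt: Formula N 11/20 = 55.0%, Blend 3 10/24 = 41.7% → Formula N
Sandy soil: Formula N 67/167 = 40.1%, Blend 3 25/92 = 27.2% → Formula N
Overall: Formula N 88/199 = 44.2%, Blend 3 39/121 = 32.2% → Formula N
Formula N wins overall and in every soil group — no reversal.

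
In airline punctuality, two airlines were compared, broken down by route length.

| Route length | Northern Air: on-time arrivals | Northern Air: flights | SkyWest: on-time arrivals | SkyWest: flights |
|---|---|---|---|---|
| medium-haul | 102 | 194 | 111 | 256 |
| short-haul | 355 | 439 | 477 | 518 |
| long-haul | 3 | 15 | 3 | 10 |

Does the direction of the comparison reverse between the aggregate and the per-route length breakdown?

Medium-haul: Northern Air 102/194 = 52.6%, SkyWest 111/256 = 43.4% → Northern Air
Short-haul: Northern Air 355/439 = 80.9%, SkyWest 477/518 = 92.1% → SkyWest
Long-haul: Northern Air 3/15 = 20.0%, SkyWest 3/10 = 30.0% → SkyWest
Overall: Northern Air 460/648 = 71.0%, SkyWest 591/784 = 75.4% → SkyWest
Neither sweeps: Northern Air wins 1 of 3 groups, SkyWest wins 2. SkyWest wins overall but not every group — no Simpson reversal.

No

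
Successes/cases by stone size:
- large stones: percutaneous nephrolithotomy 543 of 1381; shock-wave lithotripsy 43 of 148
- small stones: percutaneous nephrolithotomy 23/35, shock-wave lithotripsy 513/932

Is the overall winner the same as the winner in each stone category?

Large stones: percutaneous nephrolithotomy 543/1381 = 39.3%, shock-wave lithotripsy 43/148 = 29.1% → percutaneous nephrolithotomy
Small stones: percutaneous nephrolithotomy 23/35 = 65.7%, shock-wave lithotripsy 513/932 = 55.0% → percutaneous nephrolithotomy
Overall: percutaneous nephrolithotomy 566/1416 = 40.0%, shock-wave lithotripsy 556/1080 = 51.5% → shock-wave lithotripsy
Percutaneous nephrolithotomy wins each stone group but shock-wave lithotripsy wins overall — the comparison reverses. Percutaneous nephrolithotomy's cases skew toward large stones, which has a lower base rate.

No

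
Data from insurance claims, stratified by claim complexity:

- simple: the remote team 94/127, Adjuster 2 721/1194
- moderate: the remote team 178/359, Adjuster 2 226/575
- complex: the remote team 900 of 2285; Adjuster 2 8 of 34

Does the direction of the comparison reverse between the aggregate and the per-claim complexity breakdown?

Yes

Simple: the remote team 94/127 = 74.0%, Adjuster 2 721/1194 = 60.4% → the remote team
Moderate: the remote team 178/359 = 49.6%, Adjuster 2 226/575 = 39.3% → the remote team
Complex: the remote team 900/2285 = 39.4%, Adjuster 2 8/34 = 23.5% → the remote team
Overall: the remote team 1172/2771 = 42.3%, Adjuster 2 955/1803 = 53.0% → Adjuster 2
The remote team wins each claim group but Adjuster 2 wins overall — the comparison reverses. The remote team's claims skew toward complex, which has a lower base rate.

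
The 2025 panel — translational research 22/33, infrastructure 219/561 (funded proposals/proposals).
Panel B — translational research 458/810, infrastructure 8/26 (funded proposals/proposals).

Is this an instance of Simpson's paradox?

Yes

Translational research: the 2025 panel 22/33 = 66.7%, Panel B 458/810 = 56.5% → the 2025 panel
Infrastructure: the 2025 panel 219/561 = 39.0%, Panel B 8/26 = 30.8% → the 2025 panel
Overall: the 2025 panel 241/594 = 40.6%, Panel B 466/836 = 55.7% → Panel B
The 2025 panel wins each proposal group but Panel B wins overall — the comparison reverses. The 2025 panel's proposals skew toward infrastructure, which has a lower base rate.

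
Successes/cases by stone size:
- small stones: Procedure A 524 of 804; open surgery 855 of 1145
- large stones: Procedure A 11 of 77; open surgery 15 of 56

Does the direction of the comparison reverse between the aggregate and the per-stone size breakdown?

Small stones: Procedure A 524/804 = 65.2%, open surgery 855/1145 = 74.7% → open surgery
Large stones: Procedure A 11/77 = 14.3%, open surgery 15/56 = 26.8% → open surgery
Overall: Procedure A 535/881 = 60.7%, open surgery 870/1201 = 72.4% → open surgery
Open surgery wins overall and in every stone group — no reversal.

No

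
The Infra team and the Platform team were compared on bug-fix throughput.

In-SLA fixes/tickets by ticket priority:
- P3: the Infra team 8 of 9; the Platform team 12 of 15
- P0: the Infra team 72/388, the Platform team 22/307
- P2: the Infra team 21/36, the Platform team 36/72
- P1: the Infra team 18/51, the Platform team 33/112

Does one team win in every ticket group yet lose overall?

P3: the Infra team 8/9 = 88.9%, the Platform team 12/15 = 80.0% → the Infra team
P0: the Infra team 72/388 = 18.6%, the Platform team 22/307 = 7.2% → the Infra team
P2: the Infra team 21/36 = 58.3%, the Platform team 36/72 = 50.0% → the Infra team
P1: the Infra team 18/51 = 35.3%, the Platform team 33/112 = 29.5% → the Infra team
Overall: the Infra team 119/484 = 24.6%, the Platform team 103/506 = 20.4% → the Infra team
The Infra team wins overall and in every ticket group — no reversal.

No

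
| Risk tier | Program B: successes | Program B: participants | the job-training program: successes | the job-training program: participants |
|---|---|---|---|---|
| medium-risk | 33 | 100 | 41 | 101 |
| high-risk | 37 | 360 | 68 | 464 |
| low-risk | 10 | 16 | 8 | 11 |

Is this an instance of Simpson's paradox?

No

Medium-risk: Program B 33/100 = 33.0%, the job-training program 41/101 = 40.6% → the job-training program
High-risk: Program B 37/360 = 10.3%, the job-training program 68/464 = 14.7% → the job-training program
Low-risk: Program B 10/16 = 62.5%, the job-training program 8/11 = 72.7% → the job-training program
Overall: Program B 80/476 = 16.8%, the job-training program 117/576 = 20.3% → the job-training program
The job-training program wins overall and in every risk group — no reversal.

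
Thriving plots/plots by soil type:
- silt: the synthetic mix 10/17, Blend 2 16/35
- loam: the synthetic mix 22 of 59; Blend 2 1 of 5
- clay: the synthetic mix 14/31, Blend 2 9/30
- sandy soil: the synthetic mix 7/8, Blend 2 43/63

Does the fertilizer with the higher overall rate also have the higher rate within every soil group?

Silt: the synthetic mix 10/17 = 58.8%, Blend 2 16/35 = 45.7% → the synthetic mix
Loam: the synthetic mix 22/59 = 37.3%, Blend 2 1/5 = 20.0% → the synthetic mix
Clay: the synthetic mix 14/31 = 45.2%, Blend 2 9/30 = 30.0% → the synthetic mix
Sandy soil: the synthetic mix 7/8 = 87.5%, Blend 2 43/63 = 68.3% → the synthetic mix
Overall: the synthetic mix 53/115 = 46.1%, Blend 2 69/133 = 51.9% → Blend 2
The synthetic mix wins each soil group but Blend 2 wins overall — the comparison reverses. The synthetic mix's plots skew toward loam, which has a lower base rate.

No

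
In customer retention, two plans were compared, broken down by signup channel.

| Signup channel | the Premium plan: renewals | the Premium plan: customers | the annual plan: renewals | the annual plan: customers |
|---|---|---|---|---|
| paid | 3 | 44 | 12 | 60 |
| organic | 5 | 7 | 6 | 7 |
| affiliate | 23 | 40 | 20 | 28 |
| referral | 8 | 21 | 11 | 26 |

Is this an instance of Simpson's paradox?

No

Paid: the Premium plan 3/44 = 6.8%, the annual plan 12/60 = 20.0% → the annual plan
Organic: the Premium plan 5/7 = 71.4%, the annual plan 6/7 = 85.7% → the annual plan
Affiliate: the Premium plan 23/40 = 57.5%, the annual plan 20/28 = 71.4% → the annual plan
Referral: the Premium plan 8/21 = 38.1%, the annual plan 11/26 = 42.3% → the annual plan
Overall: the Premium plan 39/112 = 34.8%, the annual plan 49/121 = 40.5% → the annual plan
The annual plan wins overall and in every signup group — no reversal.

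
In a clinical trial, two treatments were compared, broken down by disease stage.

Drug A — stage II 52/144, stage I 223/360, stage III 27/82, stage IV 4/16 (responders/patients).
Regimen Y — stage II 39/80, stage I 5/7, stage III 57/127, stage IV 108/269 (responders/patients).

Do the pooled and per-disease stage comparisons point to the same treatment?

No

Stage II: Drug A 52/144 = 36.1%, Regimen Y 39/80 = 48.8% → Regimen Y
Stage I: Drug A 223/360 = 61.9%, Regimen Y 5/7 = 71.4% → Regimen Y
Stage III: Drug A 27/82 = 32.9%, Regimen Y 57/127 = 44.9% → Regimen Y
Stage IV: Drug A 4/16 = 25.0%, Regimen Y 108/269 = 40.1% → Regimen Y
Overall: Drug A 306/602 = 50.8%, Regimen Y 209/483 = 43.3% → Drug A
Regimen Y wins each disease group but Drug A wins overall — the comparison reverses. Regimen Y's patients skew toward stage IV, which has a lower base rate.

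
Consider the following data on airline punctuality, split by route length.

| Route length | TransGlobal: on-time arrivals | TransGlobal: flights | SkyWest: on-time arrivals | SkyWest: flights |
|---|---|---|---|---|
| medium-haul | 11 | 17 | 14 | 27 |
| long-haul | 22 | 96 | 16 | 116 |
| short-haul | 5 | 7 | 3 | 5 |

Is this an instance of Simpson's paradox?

No

Medium-haul: TransGlobal 11/17 = 64.7%, SkyWest 14/27 = 51.9% → TransGlobal
Long-haul: TransGlobal 22/96 = 22.9%, SkyWest 16/116 = 13.8% → TransGlobal
Short-haul: TransGlobal 5/7 = 71.4%, SkyWest 3/5 = 60.0% → TransGlobal
Overall: TransGlobal 38/120 = 31.7%, SkyWest 33/148 = 22.3% → TransGlobal
TransGlobal wins overall and in every route group — no reversal.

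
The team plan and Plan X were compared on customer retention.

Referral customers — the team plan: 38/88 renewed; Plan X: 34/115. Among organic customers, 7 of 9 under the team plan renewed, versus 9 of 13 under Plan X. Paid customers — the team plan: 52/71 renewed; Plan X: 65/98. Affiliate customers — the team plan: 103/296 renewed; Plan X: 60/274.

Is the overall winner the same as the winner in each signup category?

Yes

Referral: the team plan 38/88 = 43.2%, Plan X 34/115 = 29.6% → the team plan
Organic: the team plan 7/9 = 77.8%, Plan X 9/13 = 69.2% → the team plan
Paid: the team plan 52/71 = 73.2%, Plan X 65/98 = 66.3% → the team plan
Affiliate: the team plan 103/296 = 34.8%, Plan X 60/274 = 21.9% → the team plan
Overall: the team plan 200/464 = 43.1%, Plan X 168/500 = 33.6% → the team plan
The team plan wins overall and in every signup group — no reversal.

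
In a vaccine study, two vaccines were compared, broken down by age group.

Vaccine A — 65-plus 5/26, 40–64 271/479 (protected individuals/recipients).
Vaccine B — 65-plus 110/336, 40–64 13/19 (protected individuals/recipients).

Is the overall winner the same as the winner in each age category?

No

65-plus: Vaccine A 5/26 = 19.2%, Vaccine B 110/336 = 32.7% → Vaccine B
40–64: Vaccine A 271/479 = 56.6%, Vaccine B 13/19 = 68.4% → Vaccine B
Overall: Vaccine A 276/505 = 54.7%, Vaccine B 123/355 = 34.6% → Vaccine A
Vaccine B wins each age group but Vaccine A wins overall — the comparison reverses. Vaccine B's recipients skew toward 65-plus, which has a lower base rate.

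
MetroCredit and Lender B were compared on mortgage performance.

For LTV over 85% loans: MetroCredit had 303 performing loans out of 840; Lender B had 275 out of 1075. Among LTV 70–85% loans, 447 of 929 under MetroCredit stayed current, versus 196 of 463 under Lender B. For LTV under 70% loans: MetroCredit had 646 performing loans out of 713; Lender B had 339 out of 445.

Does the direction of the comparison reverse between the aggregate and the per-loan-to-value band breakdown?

No

LTV over 85%: MetroCredit 303/840 = 36.1%, Lender B 275/1075 = 25.6% → MetroCredit
LTV 70–85%: MetroCredit 447/929 = 48.1%, Lender B 196/463 = 42.3% → MetroCredit
LTV under 70%: MetroCredit 646/713 = 90.6%, Lender B 339/445 = 76.2% → MetroCredit
Overall: MetroCredit 1396/2482 = 56.2%, Lender B 810/1983 = 40.8% → MetroCredit
MetroCredit wins overall and in every loan-to-value group — no reversal.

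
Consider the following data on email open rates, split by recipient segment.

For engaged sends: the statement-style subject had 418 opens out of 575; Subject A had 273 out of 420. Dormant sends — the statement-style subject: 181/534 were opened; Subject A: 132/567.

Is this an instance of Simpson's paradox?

No

Engaged: the statement-style subject 418/575 = 72.7%, Subject A 273/420 = 65.0% → the statement-style subject
Dormant: the statement-style subject 181/534 = 33.9%, Subject A 132/567 = 23.3% → the statement-style subject
Overall: the statement-style subject 599/1109 = 54.0%, Subject A 405/987 = 41.0% → the statement-style subject
The statement-style subject wins overall and in every recipient group — no reversal.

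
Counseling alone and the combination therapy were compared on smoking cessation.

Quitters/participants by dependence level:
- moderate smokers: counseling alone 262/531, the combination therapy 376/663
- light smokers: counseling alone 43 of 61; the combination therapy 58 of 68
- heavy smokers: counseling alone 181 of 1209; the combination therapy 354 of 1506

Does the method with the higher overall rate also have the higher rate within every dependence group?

Yes

Moderate smokers: counseling alone 262/531 = 49.3%, the combination therapy 376/663 = 56.7% → the combination therapy
Light smokers: counseling alone 43/61 = 70.5%, the combination therapy 58/68 = 85.3% → the combination therapy
Heavy smokers: counseling alone 181/1209 = 15.0%, the combination therapy 354/1506 = 23.5% → the combination therapy
Overall: counseling alone 486/1801 = 27.0%, the combination therapy 788/2237 = 35.2% → the combination therapy
The combination therapy wins overall and in every dependence group — no reversal.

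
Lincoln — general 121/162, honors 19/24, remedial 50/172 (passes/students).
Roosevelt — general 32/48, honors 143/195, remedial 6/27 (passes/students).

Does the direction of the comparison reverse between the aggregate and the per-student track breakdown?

General: Lincoln 121/162 = 74.7%, Roosevelt 32/48 = 66.7% → Lincoln
Honors: Lincoln 19/24 = 79.2%, Roosevelt 143/195 = 73.3% → Lincoln
Remedial: Lincoln 50/172 = 29.1%, Roosevelt 6/27 = 22.2% → Lincoln
Overall: Lincoln 190/358 = 53.1%, Roosevelt 181/270 = 67.0% → Roosevelt
Lincoln wins each student group but Roosevelt wins overall — the comparison reverses. Lincoln's students skew toward remedial, which has a lower base rate.

Yes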